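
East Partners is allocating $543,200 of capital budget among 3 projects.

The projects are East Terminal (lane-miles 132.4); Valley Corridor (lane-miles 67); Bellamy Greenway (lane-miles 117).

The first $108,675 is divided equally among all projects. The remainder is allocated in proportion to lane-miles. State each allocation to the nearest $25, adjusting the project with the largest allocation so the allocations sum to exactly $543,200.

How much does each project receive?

East Terminal: $218,050; Valley Corridor: $128,250; Bellamy Greenway: $196,900

Equal tier: $108,675 ÷ 3 = $36,225 apiece.
Remainder $434,525 by lane-miles (total 316.4): East Terminal 181,830.31 → $181,825; Valley Corridor 92,013.83 → $92,025; Bellamy Greenway 160,680.86 → $160,675.
Totals: East Terminal $36,225 + $181,825 = $218,050; Valley Corridor $36,225 + $92,025 = $128,250; Bellamy Greenway $36,225 + $160,675 = $196,900.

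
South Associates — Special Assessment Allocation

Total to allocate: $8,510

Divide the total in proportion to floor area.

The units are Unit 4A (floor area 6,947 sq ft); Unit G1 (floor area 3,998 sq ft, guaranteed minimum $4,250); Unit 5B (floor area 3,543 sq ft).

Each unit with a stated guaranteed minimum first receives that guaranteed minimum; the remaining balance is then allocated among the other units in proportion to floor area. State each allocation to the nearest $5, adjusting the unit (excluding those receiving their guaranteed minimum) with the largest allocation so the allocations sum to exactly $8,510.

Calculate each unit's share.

Fund the minimums — Unit G1 $4,250. Residual $4,260.
Residual split over remaining floor area 10,490: Unit 4A 2,821.18 → $2,820; Unit 5B 1,438.82 → $1,440.

Unit 4A: $2,820 | Unit G1: $4,250 | Unit 5B: $1,440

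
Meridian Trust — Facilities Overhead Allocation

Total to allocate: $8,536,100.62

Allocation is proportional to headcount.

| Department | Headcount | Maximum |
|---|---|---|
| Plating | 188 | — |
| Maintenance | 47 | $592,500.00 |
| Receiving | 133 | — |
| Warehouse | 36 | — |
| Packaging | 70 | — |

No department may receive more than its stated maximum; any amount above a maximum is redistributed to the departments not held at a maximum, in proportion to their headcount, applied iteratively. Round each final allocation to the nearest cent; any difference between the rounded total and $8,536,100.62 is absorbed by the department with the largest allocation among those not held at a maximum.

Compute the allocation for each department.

Plating: $3,497,416.66 · Maintenance: $592,500.00 · Receiving: $2,474,236.26 · Warehouse: $669,718.09 · Packaging: $1,302,229.61

Combined headcount = 474.
Pro-rata shares before constraints: Plating 3,385,626.4062; Maintenance 846,406.6016; Receiving 2,395,150.5959; Warehouse 648,311.4395; Packaging 1,260,605.5768.
Capped: Maintenance ($592,500.00); remaining pool $7,943,600.62 reallocated over remaining headcount 427.
Redistributed shares: Plating 3,497,416.6664 → $3,497,416.67; Receiving 2,474,236.2587 → $2,474,236.26; Warehouse 669,718.0851 → $669,718.09; Packaging 1,302,229.6098 → $1,302,229.61.
Rounding difference −$0.01 applied to Plating → $3,497,416.66.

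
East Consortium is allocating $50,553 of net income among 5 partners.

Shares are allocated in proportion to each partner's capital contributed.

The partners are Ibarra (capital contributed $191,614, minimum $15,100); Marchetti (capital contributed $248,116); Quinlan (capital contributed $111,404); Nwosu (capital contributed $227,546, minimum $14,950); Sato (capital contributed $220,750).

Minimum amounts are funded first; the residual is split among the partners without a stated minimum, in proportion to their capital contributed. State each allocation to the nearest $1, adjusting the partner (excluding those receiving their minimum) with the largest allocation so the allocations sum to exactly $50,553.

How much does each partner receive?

Fund the minimums — Ibarra $15,100; Nwosu $14,950. Residual $20,503.
Residual split over remaining capital contributed 580,270: Marchetti 8,766.82 → $8,767; Quinlan 3,936.30 → $3,936; Sato 7,799.88 → $7,800.

Ibarra: $15,100; Marchetti: $8,767; Quinlan: $3,936; Nwosu: $14,950; Sato: $7,800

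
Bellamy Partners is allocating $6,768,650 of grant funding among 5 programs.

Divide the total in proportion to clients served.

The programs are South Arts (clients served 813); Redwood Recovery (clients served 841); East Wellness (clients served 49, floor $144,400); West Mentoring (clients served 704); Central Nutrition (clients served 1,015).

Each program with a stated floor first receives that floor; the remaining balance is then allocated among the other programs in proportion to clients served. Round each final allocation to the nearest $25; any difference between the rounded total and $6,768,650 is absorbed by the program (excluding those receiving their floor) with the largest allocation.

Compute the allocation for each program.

Guaranteed amounts: East Wellness $144,400. Remaining pool $6,624,250.
Remaining pool split over remaining clients served 3,373: South Arts 1,596,654.39 → $1,596,650; Redwood Recovery 1,651,643.71 → $1,651,650; West Mentoring 1,382,588.79 → $1,382,600; Central Nutrition 1,993,363.10 → $1,993,375.
Rounding difference −$25 applied to Central Nutrition → $1,993,350.

South Arts: $1,596,650 | Redwood Recovery: $1,651,650 | East Wellness: $144,400 | West Mentoring: $1,382,600 | Central Nutrition: $1,993,350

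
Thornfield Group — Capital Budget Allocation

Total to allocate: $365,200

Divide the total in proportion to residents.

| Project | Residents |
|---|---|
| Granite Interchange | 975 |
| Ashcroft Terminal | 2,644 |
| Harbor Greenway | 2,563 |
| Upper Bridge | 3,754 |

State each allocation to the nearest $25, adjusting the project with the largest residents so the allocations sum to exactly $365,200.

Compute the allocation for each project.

Granite Interchange: $35,825 · Ashcroft Terminal: $97,175 · Harbor Greenway: $94,200 · Upper Bridge: $138,000

Total residents = 9,936.
Raw shares: Granite Interchange 975/9,936 × $365,200 = 35,836.35; Ashcroft Terminal 2,644/9,936 × $365,200 = 97,180.84; Harbor Greenway 2,563/9,936 × $365,200 = 94,203.66; Upper Bridge 3,754/9,936 × $365,200 = 137,979.15.
After rounding ($25): Granite Interchange $35,825; Ashcroft Terminal $97,175; Harbor Greenway $94,200; Upper Bridge $137,975. Sum = $365,175.
Difference $365,200 − $365,175 = +$25 applied to largest residents (Upper Bridge): Upper Bridge becomes $138,000.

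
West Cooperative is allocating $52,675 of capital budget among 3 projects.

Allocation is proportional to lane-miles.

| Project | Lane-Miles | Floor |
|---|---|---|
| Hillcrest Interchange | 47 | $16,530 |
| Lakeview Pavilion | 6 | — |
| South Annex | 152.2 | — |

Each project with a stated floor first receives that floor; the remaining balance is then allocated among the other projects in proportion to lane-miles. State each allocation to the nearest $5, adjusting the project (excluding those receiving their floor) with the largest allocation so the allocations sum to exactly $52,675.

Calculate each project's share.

Hillcrest Interchange: $16,530 | Lakeview Pavilion: $1,370 | South Annex: $34,775

Minimums first: Hillcrest Interchange $16,530. Residual $36,145.
Residual split over remaining lane-miles 158.2: Lakeview Pavilion 1,370.86 → $1,370; South Annex 34,774.14 → $34,775.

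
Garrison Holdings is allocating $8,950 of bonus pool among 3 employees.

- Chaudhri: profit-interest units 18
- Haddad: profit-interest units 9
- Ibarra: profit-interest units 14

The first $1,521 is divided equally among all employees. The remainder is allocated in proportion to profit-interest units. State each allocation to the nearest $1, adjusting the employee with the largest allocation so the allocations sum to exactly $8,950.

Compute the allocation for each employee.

Chaudhri: $3,768 | Haddad: $2,138 | Ibarra: $3,044

Equal tier: $1,521 ÷ 3 = $507 apiece.
Remainder $7,429 by profit-interest units (total 41): Chaudhri 3,261.51 → $3,262; Haddad 1,630.76 → $1,631; Ibarra 2,536.73 → $2,537.
Rounding difference −$1 on remainder applied to Chaudhri.
Totals: Chaudhri $507 + $3,261 = $3,768; Haddad $507 + $1,631 = $2,138; Ibarra $507 + $2,537 = $3,044.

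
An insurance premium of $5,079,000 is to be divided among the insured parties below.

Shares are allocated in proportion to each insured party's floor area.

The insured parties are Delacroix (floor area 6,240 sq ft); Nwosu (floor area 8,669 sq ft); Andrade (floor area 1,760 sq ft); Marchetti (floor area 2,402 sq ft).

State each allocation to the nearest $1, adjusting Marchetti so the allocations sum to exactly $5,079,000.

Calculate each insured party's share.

Floor area total: 19,071.
Pro-rata amounts: Delacroix 6,240/19,071 × $5,079,000 = 1,661,840.49; Nwosu 8,669/19,071 × $5,079,000 = 2,308,733.21; Andrade 1,760/19,071 × $5,079,000 = 468,724.24; Marchetti 2,402/19,071 × $5,079,000 = 639,702.06.
After rounding ($1): Delacroix $1,661,840; Nwosu $2,308,733; Andrade $468,724; Marchetti $639,702. Sum = $5,078,999.
Difference $5,079,000 − $5,078,999 = +$1 applied to Marchetti: Marchetti becomes $639,703.

Delacroix: $1,661,840 | Nwosu: $2,308,733 | Andrade: $468,724 | Marchetti: $639,703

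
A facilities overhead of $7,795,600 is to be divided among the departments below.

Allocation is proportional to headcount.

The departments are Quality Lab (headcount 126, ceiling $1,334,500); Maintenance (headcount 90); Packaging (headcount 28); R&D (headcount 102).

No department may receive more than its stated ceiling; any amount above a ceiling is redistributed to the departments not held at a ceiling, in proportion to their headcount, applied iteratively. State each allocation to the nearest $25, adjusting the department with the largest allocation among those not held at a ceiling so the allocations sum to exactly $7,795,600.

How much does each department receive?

Sum of headcount: 346.
Proportional shares (ignoring caps): Quality Lab 2,838,860.12; Maintenance 2,027,757.23; Packaging 630,857.80; R&D 2,298,124.86.
Capped: Quality Lab ($1,334,500); balance $6,461,100 reallocated over remaining headcount 220.
Remaining shares: Maintenance 2,643,177.27 → $2,643,175; Packaging 822,321.82 → $822,325; R&D 2,995,600.91 → $2,995,600.

Quality Lab: $1,334,500 · Maintenance: $2,643,175 · Packaging: $822,325 · R&D: $2,995,600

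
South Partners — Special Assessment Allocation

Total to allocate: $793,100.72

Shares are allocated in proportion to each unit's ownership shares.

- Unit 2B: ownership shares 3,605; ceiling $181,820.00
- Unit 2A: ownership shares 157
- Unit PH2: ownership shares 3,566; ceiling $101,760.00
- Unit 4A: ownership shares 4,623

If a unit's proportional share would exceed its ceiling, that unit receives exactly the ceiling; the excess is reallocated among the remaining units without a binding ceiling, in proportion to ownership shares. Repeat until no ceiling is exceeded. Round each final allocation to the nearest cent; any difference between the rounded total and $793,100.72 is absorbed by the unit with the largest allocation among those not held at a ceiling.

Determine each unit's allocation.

Combined ownership shares = 11,951.
Pro-rata shares before constraints: Unit 2B 239,237.5613; Unit 2A 10,418.9451; Unit PH2 236,649.4157; Unit 4A 306,794.7978.
Cap binds for Unit 2B ($181,820.00), Unit PH2 ($101,760.00); residual $509,520.72 reallocated over remaining ownership shares 4,780.
Remaining shares: Unit 2A 16,735.3040 → $16,735.30; Unit 4A 492,785.4160 → $492,785.42.

Unit 2B: $181,820.00; Unit 2A: $16,735.30; Unit PH2: $101,760.00; Unit 4A: $492,785.42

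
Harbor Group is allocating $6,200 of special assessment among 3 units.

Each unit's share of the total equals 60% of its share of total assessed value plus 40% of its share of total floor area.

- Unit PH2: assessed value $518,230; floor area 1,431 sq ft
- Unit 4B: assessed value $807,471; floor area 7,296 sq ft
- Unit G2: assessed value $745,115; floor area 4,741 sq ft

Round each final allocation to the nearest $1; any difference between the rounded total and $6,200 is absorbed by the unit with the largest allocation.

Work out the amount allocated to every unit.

Totals — assessed value 2,070,816, floor area 13,468.
Composite weights (60% assessed value + 40% floor area): Unit PH2 0.1927; Unit 4B 0.4506; Unit G2 0.3567.
Proportional shares: Unit PH2 1,194.45; Unit 4B 2,794.02; Unit G2 2,211.53.
Rounded to nearest $1: Unit PH2 $1,194; Unit 4B $2,794; Unit G2 $2,212. Sum = $6,200.
Rounded total matches; no reconciliation needed.

Unit PH2: $1,194 | Unit 4B: $2,794 | Unit G2: $2,212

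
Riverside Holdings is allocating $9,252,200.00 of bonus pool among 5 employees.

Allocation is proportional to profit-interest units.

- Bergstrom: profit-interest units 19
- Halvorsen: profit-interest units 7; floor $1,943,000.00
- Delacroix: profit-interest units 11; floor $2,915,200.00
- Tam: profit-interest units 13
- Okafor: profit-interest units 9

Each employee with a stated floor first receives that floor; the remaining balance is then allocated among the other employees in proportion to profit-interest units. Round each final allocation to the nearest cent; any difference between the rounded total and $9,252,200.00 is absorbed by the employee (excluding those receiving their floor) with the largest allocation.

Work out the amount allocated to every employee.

Minimums first: Halvorsen $1,943,000.00; Delacroix $2,915,200.00. Residual $4,394,000.00.
Residual split over remaining profit-interest units 41: Bergstrom 2,036,243.9024 → $2,036,243.90; Tam 1,393,219.5122 → $1,393,219.51; Okafor 964,536.5854 → $964,536.59.

Bergstrom: $2,036,243.90 · Halvorsen: $1,943,000.00 · Delacroix: $2,915,200.00 · Tam: $1,393,219.51 · Okafor: $964,536.59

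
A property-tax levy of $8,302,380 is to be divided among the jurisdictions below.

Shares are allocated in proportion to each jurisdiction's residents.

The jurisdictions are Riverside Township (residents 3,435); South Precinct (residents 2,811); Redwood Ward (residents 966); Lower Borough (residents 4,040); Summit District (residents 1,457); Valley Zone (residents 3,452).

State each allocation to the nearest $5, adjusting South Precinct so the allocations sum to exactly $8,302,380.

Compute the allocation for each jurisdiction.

Sum of residents: 16,161.
Pro-rata amounts: Riverside Township 3,435/16,161 × $8,302,380 = 1,764,660.31; South Precinct 2,811/16,161 × $8,302,380 = 1,444,093.20; Redwood Ward 966/16,161 × $8,302,380 = 496,262.55; Lower Borough 4,040/16,161 × $8,302,380 = 2,075,466.57; Summit District 1,457/16,161 × $8,302,380 = 748,503.66; Valley Zone 3,452/16,161 × $8,302,380 = 1,773,393.71.
Rounded to nearest $5: Riverside Township $1,764,660; South Precinct $1,444,095; Redwood Ward $496,265; Lower Borough $2,075,465; Summit District $748,505; Valley Zone $1,773,395. Sum = $8,302,385.
Difference $8,302,380 − $8,302,385 = −$5 applied to South Precinct: South Precinct becomes $1,444,090.

Riverside Township: $1,764,660 · South Precinct: $1,444,090 · Redwood Ward: $496,265 · Lower Borough: $2,075,465 · Summit District: $748,505 · Valley Zone: $1,773,395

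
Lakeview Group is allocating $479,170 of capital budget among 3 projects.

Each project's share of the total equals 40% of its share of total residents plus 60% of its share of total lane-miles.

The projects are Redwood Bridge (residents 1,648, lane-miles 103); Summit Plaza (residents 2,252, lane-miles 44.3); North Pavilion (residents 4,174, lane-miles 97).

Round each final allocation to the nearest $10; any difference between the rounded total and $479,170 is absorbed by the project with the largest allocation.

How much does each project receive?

Redwood Bridge: $160,340; Summit Plaza: $105,590; North Pavilion: $213,240

Totals — residents 8,074, lane-miles 244.3.
Combined weights (40% residents + 60% lane-miles): Redwood Bridge 0.3346; Summit Plaza 0.2204; North Pavilion 0.4450.
Unrounded shares: Redwood Bridge 160,336.25; Summit Plaza 105,594.05; North Pavilion 213,239.71.
After rounding ($10): Redwood Bridge $160,340; Summit Plaza $105,590; North Pavilion $213,240. Sum = $479,170.
Rounded total matches; no reconciliation needed.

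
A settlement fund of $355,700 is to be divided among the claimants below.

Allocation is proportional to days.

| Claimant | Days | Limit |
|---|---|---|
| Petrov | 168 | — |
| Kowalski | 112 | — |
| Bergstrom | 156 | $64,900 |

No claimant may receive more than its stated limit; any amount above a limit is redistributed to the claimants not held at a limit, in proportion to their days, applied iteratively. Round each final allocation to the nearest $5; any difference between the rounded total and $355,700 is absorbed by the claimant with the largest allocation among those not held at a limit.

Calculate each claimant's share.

Petrov: $174,480; Kowalski: $116,320; Bergstrom: $64,900

Combined days = 436.
Pro-rata shares before constraints: Petrov 137,058.72; Kowalski 91,372.48; Bergstrom 127,268.81.
Held at cap: Bergstrom ($64,900); residual $290,800 reallocated over remaining days 280.
Shares after redistribution: Petrov 174,480.00 → $174,480; Kowalski 116,320.00 → $116,320.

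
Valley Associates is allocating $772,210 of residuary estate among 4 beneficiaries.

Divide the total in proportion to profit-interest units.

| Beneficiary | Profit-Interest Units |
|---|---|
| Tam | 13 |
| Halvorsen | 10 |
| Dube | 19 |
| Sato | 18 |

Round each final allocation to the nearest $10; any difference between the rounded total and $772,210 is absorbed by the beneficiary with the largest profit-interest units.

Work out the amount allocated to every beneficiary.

Tam: $167,310 · Halvorsen: $128,700 · Dube: $244,540 · Sato: $231,660

Total profit-interest units = 60.
Proportional shares: Tam 13/60 × $772,210 = 167,312.17; Halvorsen 10/60 × $772,210 = 128,701.67; Dube 19/60 × $772,210 = 244,533.17; Sato 18/60 × $772,210 = 231,663.00.
At nearest $10: Tam $167,310; Halvorsen $128,700; Dube $244,530; Sato $231,660. Sum = $772,200.
Difference $772,210 − $772,200 = +$10 applied to largest profit-interest units (Dube): Dube becomes $244,540.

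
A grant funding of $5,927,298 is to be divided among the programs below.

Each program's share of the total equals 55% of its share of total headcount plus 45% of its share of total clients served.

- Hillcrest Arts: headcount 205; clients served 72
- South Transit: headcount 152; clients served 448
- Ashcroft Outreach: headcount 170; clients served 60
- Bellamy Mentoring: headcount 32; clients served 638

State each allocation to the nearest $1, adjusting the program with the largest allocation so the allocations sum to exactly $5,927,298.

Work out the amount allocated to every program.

Totals — headcount 559, clients served 1,218.
Composite weights (55% headcount + 45% clients served): Hillcrest Arts 0.2283; South Transit 0.3151; Ashcroft Outreach 0.1894; Bellamy Mentoring 0.2672.
Raw shares: Hillcrest Arts 1,353,204.79; South Transit 1,867,513.86; Ashcroft Outreach 1,122,810.77; Bellamy Mentoring 1,583,768.57.
At nearest $1: Hillcrest Arts $1,353,205; South Transit $1,867,514; Ashcroft Outreach $1,122,811; Bellamy Mentoring $1,583,769. Sum = $5,927,299.
Difference $5,927,298 − $5,927,299 = −$1 applied to largest allocation (South Transit): South Transit becomes $1,867,513.

Hillcrest Arts: $1,353,205 | South Transit: $1,867,513 | Ashcroft Outreach: $1,122,811 | Bellamy Mentoring: $1,583,769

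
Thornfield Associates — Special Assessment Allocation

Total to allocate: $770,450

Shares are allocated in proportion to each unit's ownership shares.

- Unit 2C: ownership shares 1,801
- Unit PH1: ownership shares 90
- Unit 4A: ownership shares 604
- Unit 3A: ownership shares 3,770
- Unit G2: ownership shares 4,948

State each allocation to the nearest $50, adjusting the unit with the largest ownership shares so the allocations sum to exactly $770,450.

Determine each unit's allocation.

Unit 2C: $123,750; Unit PH1: $6,200; Unit 4A: $41,500; Unit 3A: $259,050; Unit G2: $339,950

Combined ownership shares = 11,213.
Pro-rata amounts: Unit 2C 1,801/11,213 × $770,450 = 123,747.48; Unit PH1 90/11,213 × $770,450 = 6,183.94; Unit 4A 604/11,213 × $770,450 = 41,501.10; Unit 3A 3,770/11,213 × $770,450 = 259,038.30; Unit G2 4,948/11,213 × $770,450 = 339,979.18.
Rounded to nearest $50: Unit 2C $123,750; Unit PH1 $6,200; Unit 4A $41,500; Unit 3A $259,050; Unit G2 $340,000. Sum = $770,500.
Difference $770,450 − $770,500 = −$50 applied to largest ownership shares (Unit G2): Unit G2 becomes $339,950.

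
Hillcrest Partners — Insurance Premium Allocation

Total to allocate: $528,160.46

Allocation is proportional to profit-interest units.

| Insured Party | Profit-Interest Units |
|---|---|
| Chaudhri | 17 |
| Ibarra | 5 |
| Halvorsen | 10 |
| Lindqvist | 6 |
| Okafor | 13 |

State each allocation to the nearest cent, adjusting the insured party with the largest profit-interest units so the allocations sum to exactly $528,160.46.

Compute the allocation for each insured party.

Combined profit-interest units = 17 + 5 + 10 + 6 + 13 = 51.
Unrounded shares: Chaudhri 176,053.4867; Ibarra 51,780.4373; Halvorsen 103,560.8745; Lindqvist 62,136.5247; Okafor 134,629.1369.
Rounded to nearest cent: Chaudhri $176,053.49; Ibarra $51,780.44; Halvorsen $103,560.87; Lindqvist $62,136.52; Okafor $134,629.14. Sum = $528,160.46.
Sum already equals the total — no adjustment.

Chaudhri: $176,053.49 · Ibarra: $51,780.44 · Halvorsen: $103,560.87 · Lindqvist: $62,136.52 · Okafor: $134,629.14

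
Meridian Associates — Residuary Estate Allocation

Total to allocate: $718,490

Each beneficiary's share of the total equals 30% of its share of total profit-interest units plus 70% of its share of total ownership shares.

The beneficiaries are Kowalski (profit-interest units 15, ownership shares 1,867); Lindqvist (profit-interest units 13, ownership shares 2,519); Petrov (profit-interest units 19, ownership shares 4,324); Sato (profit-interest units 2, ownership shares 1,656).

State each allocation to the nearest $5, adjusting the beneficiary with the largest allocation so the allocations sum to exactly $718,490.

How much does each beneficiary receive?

Kowalski: $156,570 | Lindqvist: $179,405 | Petrov: $293,370 | Sato: $89,145

Profit-interest units total 49; ownership shares total 10,366.
Composite weights (30% profit-interest units + 70% ownership shares): Kowalski 0.2179; Lindqvist 0.2497; Petrov 0.4083; Sato 0.1241.
Proportional shares: Kowalski 156,567.86; Lindqvist 179,404.10; Petrov 293,373.54; Sato 89,144.51.
Rounded to nearest $5: Kowalski $156,570; Lindqvist $179,405; Petrov $293,375; Sato $89,145. Sum = $718,495.
Difference $718,490 − $718,495 = −$5 applied to largest allocation (Petrov): Petrov becomes $293,370.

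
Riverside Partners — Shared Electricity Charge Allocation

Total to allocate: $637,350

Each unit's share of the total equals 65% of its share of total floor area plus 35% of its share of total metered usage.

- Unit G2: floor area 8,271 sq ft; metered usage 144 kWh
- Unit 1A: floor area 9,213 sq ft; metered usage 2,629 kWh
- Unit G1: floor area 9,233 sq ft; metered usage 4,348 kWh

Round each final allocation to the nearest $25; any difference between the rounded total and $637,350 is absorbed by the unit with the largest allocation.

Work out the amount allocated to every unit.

Unit G2: $132,750 · Unit 1A: $225,225 · Unit G1: $279,375

Totals — floor area 26,717, metered usage 7,121.
Combined weights (65% floor area + 35% metered usage): Unit G2 0.2083; Unit 1A 0.3534; Unit G1 0.4383.
Pro-rata amounts: Unit G2 132,762.22; Unit 1A 225,214.13; Unit G1 279,373.66.
Rounded to nearest $25: Unit G2 $132,750; Unit 1A $225,225; Unit G1 $279,375. Sum = $637,350.
No rounding difference to absorb.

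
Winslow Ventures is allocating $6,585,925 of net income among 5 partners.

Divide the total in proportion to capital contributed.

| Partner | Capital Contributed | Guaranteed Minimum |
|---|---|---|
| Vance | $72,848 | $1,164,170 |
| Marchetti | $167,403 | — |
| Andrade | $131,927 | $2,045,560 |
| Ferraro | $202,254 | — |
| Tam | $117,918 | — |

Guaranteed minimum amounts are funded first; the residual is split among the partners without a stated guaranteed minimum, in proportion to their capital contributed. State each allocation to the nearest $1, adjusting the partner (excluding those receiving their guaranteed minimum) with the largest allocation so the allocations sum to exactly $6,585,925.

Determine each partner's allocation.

Guaranteed amounts: Vance $1,164,170; Andrade $2,045,560. Residual $3,376,195.
Residual split over remaining capital contributed 487,575: Marchetti 1,159,175.86 → $1,159,176; Ferraro 1,400,500.32 → $1,400,500; Tam 816,518.82 → $816,519.

Vance: $1,164,170 | Marchetti: $1,159,176 | Andrade: $2,045,560 | Ferraro: $1,400,500 | Tam: $816,519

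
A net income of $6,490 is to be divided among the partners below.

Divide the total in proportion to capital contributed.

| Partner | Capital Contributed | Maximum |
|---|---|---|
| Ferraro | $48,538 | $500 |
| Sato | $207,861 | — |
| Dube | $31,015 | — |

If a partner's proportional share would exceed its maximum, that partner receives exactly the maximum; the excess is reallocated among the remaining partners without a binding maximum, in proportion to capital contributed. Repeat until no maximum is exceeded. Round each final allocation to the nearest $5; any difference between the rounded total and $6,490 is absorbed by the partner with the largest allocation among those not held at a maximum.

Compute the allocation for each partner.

Capital contributed total: 287,414.
Proportional shares (ignoring caps): Ferraro 1,096.02; Sato 4,693.64; Dube 700.34.
Capped: Ferraro ($500); balance $5,990 reallocated over remaining capital contributed 238,876.
Redistributed shares: Sato 5,212.27 → $5,210; Dube 777.73 → $780.

Ferraro: $500; Sato: $5,210; Dube: $780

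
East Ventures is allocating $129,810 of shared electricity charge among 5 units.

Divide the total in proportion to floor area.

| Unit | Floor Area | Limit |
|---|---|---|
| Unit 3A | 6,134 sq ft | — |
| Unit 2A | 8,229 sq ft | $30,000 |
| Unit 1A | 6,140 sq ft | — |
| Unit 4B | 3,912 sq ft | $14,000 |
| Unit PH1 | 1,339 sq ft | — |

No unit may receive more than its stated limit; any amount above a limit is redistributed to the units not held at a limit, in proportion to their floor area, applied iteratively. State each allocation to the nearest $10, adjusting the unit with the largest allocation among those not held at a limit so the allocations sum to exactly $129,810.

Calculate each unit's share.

Unit 3A: $38,670 · Unit 2A: $30,000 · Unit 1A: $38,700 · Unit 4B: $14,000 · Unit PH1: $8,440

Total floor area = 25,754.
Proportional shares (ignoring caps): Unit 3A 30,917.70; Unit 2A 41,477.30; Unit 1A 30,947.95; Unit 4B 19,717.97; Unit PH1 6,749.07.
Held at cap: Unit 2A ($30,000), Unit 4B ($14,000); remaining pool $85,810 reallocated over remaining floor area 13,613.
Redistributed shares: Unit 3A 38,665.87 → $38,670; Unit 1A 38,703.69 → $38,700; Unit PH1 8,440.43 → $8,440.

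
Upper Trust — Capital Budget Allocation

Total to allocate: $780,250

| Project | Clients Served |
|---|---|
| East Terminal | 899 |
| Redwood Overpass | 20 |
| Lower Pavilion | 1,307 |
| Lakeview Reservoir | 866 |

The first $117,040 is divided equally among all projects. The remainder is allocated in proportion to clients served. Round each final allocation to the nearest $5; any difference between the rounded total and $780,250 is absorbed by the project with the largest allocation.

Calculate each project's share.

East Terminal: $222,090 | Redwood Overpass: $33,550 | Lower Pavilion: $309,600 | Lakeview Reservoir: $215,010

Equal tier: $117,040 ÷ 4 = $29,260 apiece.
Remainder $663,210 by clients served (total 3,092): East Terminal 192,828.52 → $192,830; Redwood Overpass 4,289.84 → $4,290; Lower Pavilion 280,341.36 → $280,340; Lakeview Reservoir 185,750.28 → $185,750.
Totals: East Terminal $29,260 + $192,830 = $222,090; Redwood Overpass $29,260 + $4,290 = $33,550; Lower Pavilion $29,260 + $280,340 = $309,600; Lakeview Reservoir $29,260 + $185,750 = $215,010.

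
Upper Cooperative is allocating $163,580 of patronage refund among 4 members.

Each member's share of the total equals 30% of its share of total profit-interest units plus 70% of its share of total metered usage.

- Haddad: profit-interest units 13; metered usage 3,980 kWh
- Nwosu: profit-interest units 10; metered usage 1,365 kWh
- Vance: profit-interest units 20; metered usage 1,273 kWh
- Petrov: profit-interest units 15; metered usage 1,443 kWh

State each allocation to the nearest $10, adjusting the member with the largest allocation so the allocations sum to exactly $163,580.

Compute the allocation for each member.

Totals — profit-interest units 58, metered usage 8,061.
Blended shares (30% profit-interest units + 70% metered usage): Haddad 0.4129; Nwosu 0.1703; Vance 0.2140; Petrov 0.2029.
Unrounded shares: Haddad 67,534.995; Nwosu 27,850.77; Vance 35,004.95; Petrov 33,189.28.
After rounding ($10): Haddad $67,530; Nwosu $27,850; Vance $35,000; Petrov $33,190. Sum = $163,570.
Difference $163,580 − $163,570 = +$10 applied to largest allocation (Haddad): Haddad becomes $67,540.

Haddad: $67,540 | Nwosu: $27,850 | Vance: $35,000 | Petrov: $33,190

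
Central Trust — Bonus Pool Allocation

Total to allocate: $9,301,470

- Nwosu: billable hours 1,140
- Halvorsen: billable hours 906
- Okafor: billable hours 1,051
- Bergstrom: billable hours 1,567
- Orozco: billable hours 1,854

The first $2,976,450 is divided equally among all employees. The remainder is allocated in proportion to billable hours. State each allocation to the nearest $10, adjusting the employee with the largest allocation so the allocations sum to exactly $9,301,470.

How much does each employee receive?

Nwosu: $1,701,540 | Halvorsen: $1,474,470 | Okafor: $1,615,170 | Bergstrom: $2,115,900 | Orozco: $2,394,390

$2,976,450 shared equally gives $595,290 per employee.
Remainder $6,325,020 by billable hours (total 6,518): Nwosu 1,106,247.74 → $1,106,250; Halvorsen 879,175.84 → $879,180; Okafor 1,019,882.79 → $1,019,880; Bergstrom 1,520,605.45 → $1,520,610; Orozco 1,799,108.17 → $1,799,110.
Rounding difference −$10 on remainder applied to Orozco.
Totals: Nwosu $595,290 + $1,106,250 = $1,701,540; Halvorsen $595,290 + $879,180 = $1,474,470; Okafor $595,290 + $1,019,880 = $1,615,170; Bergstrom $595,290 + $1,520,610 = $2,115,900; Orozco $595,290 + $1,799,100 = $2,394,390.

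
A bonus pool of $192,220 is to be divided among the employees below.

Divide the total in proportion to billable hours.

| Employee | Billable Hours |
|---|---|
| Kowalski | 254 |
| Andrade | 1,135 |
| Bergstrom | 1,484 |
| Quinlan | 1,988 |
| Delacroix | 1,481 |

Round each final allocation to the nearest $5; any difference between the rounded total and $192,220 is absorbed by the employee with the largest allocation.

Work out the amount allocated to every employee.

Kowalski: $7,700 | Andrade: $34,400 | Bergstrom: $44,980 | Quinlan: $60,250 | Delacroix: $44,890

Combined billable hours = 6,342.
Pro-rata amounts: Kowalski 254/6,342 × $192,220 = 7,698.50; Andrade 1,135/6,342 × $192,220 = 34,400.77; Bergstrom 1,484/6,342 × $192,220 = 44,978.63; Quinlan 1,988/6,342 × $192,220 = 60,254.39; Delacroix 1,481/6,342 × $192,220 = 44,887.70.
At nearest $5: Kowalski $7,700; Andrade $34,400; Bergstrom $44,980; Quinlan $60,255; Delacroix $44,890. Sum = $192,225.
Difference $192,220 − $192,225 = −$5 applied to largest allocation (Quinlan): Quinlan becomes $60,250.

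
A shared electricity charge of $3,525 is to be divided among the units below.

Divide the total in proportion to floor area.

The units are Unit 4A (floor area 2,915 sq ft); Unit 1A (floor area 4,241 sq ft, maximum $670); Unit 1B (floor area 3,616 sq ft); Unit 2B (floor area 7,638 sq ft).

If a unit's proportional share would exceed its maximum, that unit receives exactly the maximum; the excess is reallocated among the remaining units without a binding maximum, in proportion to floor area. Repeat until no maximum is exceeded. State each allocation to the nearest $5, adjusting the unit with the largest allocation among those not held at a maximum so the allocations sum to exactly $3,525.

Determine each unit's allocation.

Unit 4A: $585 · Unit 1A: $670 · Unit 1B: $730 · Unit 2B: $1,540

Floor area total: 18,410.
Proportional shares (ignoring caps): Unit 4A 558.14; Unit 1A 812.03; Unit 1B 692.36; Unit 2B 1,462.46.
Held at cap: Unit 1A ($670); residual $2,855 reallocated over remaining floor area 14,169.
Redistributed shares: Unit 4A 587.36 → $585; Unit 1B 728.61 → $730; Unit 2B 1,539.03 → $1,540.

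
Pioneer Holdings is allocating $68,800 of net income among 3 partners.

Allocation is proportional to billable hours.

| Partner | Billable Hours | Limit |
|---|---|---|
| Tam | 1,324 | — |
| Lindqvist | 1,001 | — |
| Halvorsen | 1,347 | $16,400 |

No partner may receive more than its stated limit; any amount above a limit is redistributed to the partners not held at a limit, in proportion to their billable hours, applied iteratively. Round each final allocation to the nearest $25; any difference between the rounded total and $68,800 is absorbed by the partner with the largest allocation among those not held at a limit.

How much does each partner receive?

Tam: $29,850; Lindqvist: $22,550; Halvorsen: $16,400

Sum of billable hours: 3,672.
Proportional shares (ignoring caps): Tam 24,806.97; Lindqvist 18,755.12; Halvorsen 25,237.91.
Held at cap: Halvorsen ($16,400); balance $52,400 reallocated over remaining billable hours 2,325.
Shares after redistribution: Tam 29,839.83 → $29,850; Lindqvist 22,560.17 → $22,550.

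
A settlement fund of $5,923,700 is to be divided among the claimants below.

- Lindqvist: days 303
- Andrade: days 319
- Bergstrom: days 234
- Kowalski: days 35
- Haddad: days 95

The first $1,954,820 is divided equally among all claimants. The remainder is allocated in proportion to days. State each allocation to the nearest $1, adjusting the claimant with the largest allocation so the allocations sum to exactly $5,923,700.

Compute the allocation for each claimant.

Lindqvist: $1,610,610 · Andrade: $1,675,013 · Bergstrom: $1,332,869 · Kowalski: $531,847 · Haddad: $773,361

Equal tier: $1,954,820 ÷ 5 = $390,964 apiece.
Remainder $3,968,880 by days (total 986): Lindqvist 1,219,645.68 → $1,219,646; Andrade 1,284,049.41 → $1,284,049; Bergstrom 941,904.58 → $941,905; Kowalski 140,883.16 → $140,883; Haddad 382,397.16 → $382,397.
Totals: Lindqvist $390,964 + $1,219,646 = $1,610,610; Andrade $390,964 + $1,284,049 = $1,675,013; Bergstrom $390,964 + $941,905 = $1,332,869; Kowalski $390,964 + $140,883 = $531,847; Haddad $390,964 + $382,397 = $773,361.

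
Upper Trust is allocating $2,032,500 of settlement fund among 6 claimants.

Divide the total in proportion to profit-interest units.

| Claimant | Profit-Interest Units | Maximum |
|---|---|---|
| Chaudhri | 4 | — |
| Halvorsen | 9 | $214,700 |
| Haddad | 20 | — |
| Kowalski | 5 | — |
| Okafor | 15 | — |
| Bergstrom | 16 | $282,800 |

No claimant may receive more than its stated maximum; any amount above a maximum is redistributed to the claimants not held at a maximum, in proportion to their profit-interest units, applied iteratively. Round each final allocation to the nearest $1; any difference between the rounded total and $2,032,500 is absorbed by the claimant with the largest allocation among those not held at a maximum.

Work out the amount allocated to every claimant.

Combined profit-interest units = 69.
Unconstrained shares: Chaudhri 117,826.09; Halvorsen 265,108.70; Haddad 589,130.43; Kowalski 147,282.61; Okafor 441,847.83; Bergstrom 471,304.35.
Cap binds for Halvorsen ($214,700), Bergstrom ($282,800); balance $1,535,000 reallocated over remaining profit-interest units 44.
Remaining shares: Chaudhri 139,545.45 → $139,545; Haddad 697,727.27 → $697,727; Kowalski 174,431.82 → $174,432; Okafor 523,295.45 → $523,295.
Rounding difference +$1 applied to Haddad → $697,728.

Chaudhri: $139,545; Halvorsen: $214,700; Haddad: $697,728; Kowalski: $174,432; Okafor: $523,295; Bergstrom: $282,800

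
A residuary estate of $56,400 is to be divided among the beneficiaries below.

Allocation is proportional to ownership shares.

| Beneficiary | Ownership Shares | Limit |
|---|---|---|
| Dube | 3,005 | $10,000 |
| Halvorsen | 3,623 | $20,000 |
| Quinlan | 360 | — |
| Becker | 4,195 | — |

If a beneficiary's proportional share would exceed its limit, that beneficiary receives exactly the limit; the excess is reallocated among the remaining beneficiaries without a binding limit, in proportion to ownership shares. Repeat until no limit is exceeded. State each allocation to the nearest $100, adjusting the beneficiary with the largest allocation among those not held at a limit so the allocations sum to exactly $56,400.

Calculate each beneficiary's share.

Total ownership shares = 11,183.
Unconstrained shares: Dube 15,155.33; Halvorsen 18,272.13; Quinlan 1,815.61; Becker 21,156.93.
Cap binds for Dube ($10,000); remaining pool $46,400 reallocated over remaining ownership shares 8,178.
Cap binds for Halvorsen ($20,000); remaining pool $26,400 reallocated over remaining ownership shares 4,555.
Shares after redistribution: Quinlan 2,086.50 → $2,100; Becker 24,313.50 → $24,300.

Dube: $10,000 · Halvorsen: $20,000 · Quinlan: $2,100 · Becker: $24,300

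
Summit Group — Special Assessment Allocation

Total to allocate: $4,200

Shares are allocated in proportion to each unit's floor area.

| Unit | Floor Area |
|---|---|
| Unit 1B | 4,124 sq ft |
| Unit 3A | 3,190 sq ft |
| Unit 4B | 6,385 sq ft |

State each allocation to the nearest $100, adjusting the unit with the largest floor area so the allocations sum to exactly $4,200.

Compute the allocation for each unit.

Unit 1B: $1,300 · Unit 3A: $1,000 · Unit 4B: $1,900

Combined floor area = 13,699.
Proportional shares: Unit 1B 4,124/13,699 × $4,200 = 1,264.38; Unit 3A 3,190/13,699 × $4,200 = 978.03; Unit 4B 6,385/13,699 × $4,200 = 1,957.59.
At nearest $100: Unit 1B $1,300; Unit 3A $1,000; Unit 4B $2,000. Sum = $4,300.
Difference $4,200 − $4,300 = −$100 applied to largest floor area (Unit 4B): Unit 4B becomes $1,900.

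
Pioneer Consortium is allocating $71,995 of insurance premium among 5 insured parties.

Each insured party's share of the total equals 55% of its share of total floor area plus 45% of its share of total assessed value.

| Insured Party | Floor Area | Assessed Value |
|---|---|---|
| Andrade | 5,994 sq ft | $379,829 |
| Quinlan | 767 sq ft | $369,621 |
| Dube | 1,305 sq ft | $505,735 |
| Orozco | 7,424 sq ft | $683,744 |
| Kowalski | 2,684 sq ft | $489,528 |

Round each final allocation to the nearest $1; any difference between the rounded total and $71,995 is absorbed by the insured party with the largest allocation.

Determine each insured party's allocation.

Andrade: $18,127 · Quinlan: $6,602 · Dube: $9,590 · Orozco: $25,297 · Kowalski: $12,379

Totals — floor area 18,174, assessed value 2,428,457.
Combined weights (55% floor area + 45% assessed value): Andrade 0.2518; Quinlan 0.0917; Dube 0.1332; Orozco 0.3514; Kowalski 0.1719.
Proportional shares: Andrade 18,126.89; Quinlan 6,602.20; Dube 9,590.26; Orozco 25,297.05; Kowalski 12,378.59.
Rounded to nearest $1: Andrade $18,127; Quinlan $6,602; Dube $9,590; Orozco $25,297; Kowalski $12,379. Sum = $71,995.
No rounding difference to absorb.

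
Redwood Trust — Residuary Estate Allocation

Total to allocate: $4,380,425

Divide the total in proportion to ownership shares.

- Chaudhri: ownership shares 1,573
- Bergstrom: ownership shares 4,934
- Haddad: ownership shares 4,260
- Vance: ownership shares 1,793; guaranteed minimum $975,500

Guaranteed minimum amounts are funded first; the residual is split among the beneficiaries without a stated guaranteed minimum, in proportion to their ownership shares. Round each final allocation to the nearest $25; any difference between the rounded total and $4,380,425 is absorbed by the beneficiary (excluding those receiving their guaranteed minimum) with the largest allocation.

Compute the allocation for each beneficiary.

Chaudhri: $497,450 · Bergstrom: $1,560,300 · Haddad: $1,347,175 · Vance: $975,500

Fund the minimums — Vance $975,500. Balance $3,404,925.
Balance split over remaining ownership shares 10,767: Chaudhri 497,440.98 → $497,450; Bergstrom 1,560,313.92 → $1,560,325; Haddad 1,347,170.10 → $1,347,175.
Rounding difference −$25 applied to Bergstrom → $1,560,300.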